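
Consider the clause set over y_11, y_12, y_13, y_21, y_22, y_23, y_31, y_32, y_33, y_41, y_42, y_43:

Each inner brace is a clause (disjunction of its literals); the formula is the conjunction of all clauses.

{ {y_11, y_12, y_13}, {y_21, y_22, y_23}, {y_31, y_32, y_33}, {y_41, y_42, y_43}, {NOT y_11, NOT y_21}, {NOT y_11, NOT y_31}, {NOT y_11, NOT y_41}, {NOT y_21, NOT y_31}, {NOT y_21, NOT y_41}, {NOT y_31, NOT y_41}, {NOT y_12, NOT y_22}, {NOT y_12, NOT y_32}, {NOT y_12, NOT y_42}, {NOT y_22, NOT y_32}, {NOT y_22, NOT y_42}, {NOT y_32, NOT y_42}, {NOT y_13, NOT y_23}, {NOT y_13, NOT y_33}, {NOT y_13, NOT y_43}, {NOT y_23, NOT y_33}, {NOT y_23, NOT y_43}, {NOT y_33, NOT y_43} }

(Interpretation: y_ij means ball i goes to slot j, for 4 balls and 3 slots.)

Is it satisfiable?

Unsatisfiable

Try y_11 = false.
Try y_12 = true.
(NOT y_22) alone gives y_22 = false.
(NOT y_32) alone gives y_32 = false.
(NOT y_42) alone gives y_42 = false.
Try y_21 = true.
(NOT y_31) alone gives y_31 = false.
(y_33) alone gives y_33 = true.
(NOT y_41) alone gives y_41 = false.
(y_43) alone gives y_43 = true.
That conflicts with the unit clause (NOT y_43).
Backtrack on y_21: now try y_21 = false.
(y_23) alone gives y_23 = true.
(NOT y_13) alone gives y_13 = false.
(NOT y_33) alone gives y_33 = false.
(y_31) alone gives y_31 = true.
(NOT y_41) alone gives y_41 = false.
(y_43) alone gives y_43 = true.
That conflicts with the unit clause (NOT y_43).
Both values of y_21 lead to a conflict.
Backtrack on y_12: now try y_12 = false.
(y_13) alone gives y_13 = true.
(NOT y_23) alone gives y_23 = false.
(NOT y_33) alone gives y_33 = false.
(NOT y_43) alone gives y_43 = false.
Try y_21 = true.
(NOT y_31) alone gives y_31 = false.
(y_32) alone gives y_32 = true.
(NOT y_41) alone gives y_41 = false.
(y_42) alone gives y_42 = true.
That conflicts with the unit clause (NOT y_42).
Backtrack on y_21: now try y_21 = false.
(y_22) alone gives y_22 = true.
(NOT y_32) alone gives y_32 = false.
(y_31) alone gives y_31 = true.
(NOT y_41) alone gives y_41 = false.
(y_42) alone gives y_42 = true.
That conflicts with the unit clause (NOT y_42).
Both values of y_21 lead to a conflict.
Both values of y_12 lead to a conflict.
Backtrack on y_11: now try y_11 = true.
(NOT y_21) alone gives y_21 = false.
(NOT y_31) alone gives y_31 = false.
(NOT y_41) alone gives y_41 = false.
Try y_22 = true.
(NOT y_12) alone gives y_12 = false.
(NOT y_32) alone gives y_32 = false.
(y_33) alone gives y_33 = true.
(NOT y_42) alone gives y_42 = false.
(y_43) alone gives y_43 = true.
That conflicts with the unit clause (NOT y_43).
Backtrack on y_22: now try y_22 = false.
(y_23) alone gives y_23 = true.
(NOT y_13) alone gives y_13 = false.
(NOT y_33) alone gives y_33 = false.
(y_32) alone gives y_32 = true.
(NOT y_12) alone gives y_12 = false.
(NOT y_42) alone gives y_42 = false.
(y_43) alone gives y_43 = true.
That conflicts with the unit clause (NOT y_43).
Both values of y_22 lead to a conflict.
Both values of y_11 lead to a conflict.
No assignment satisfies every clause.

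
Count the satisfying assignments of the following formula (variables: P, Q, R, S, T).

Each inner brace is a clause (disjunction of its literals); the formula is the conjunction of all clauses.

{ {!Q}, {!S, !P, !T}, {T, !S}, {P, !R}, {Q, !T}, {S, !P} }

1

There are 2^5 = 32 truth assignments over (P, Q, R, S, T).
Split on Q. With Q = true, the clauses containing Q are satisfied and !Q drops from the rest; 0 of the 2^4 = 16 assignments to the other variables satisfy what remains.
With Q = false, by the same count on the reduced clause set, 1 assignment works.
(One model: P=F, Q=F, R=F, S=F, T=F.)
Total: 0 + 1 = 1.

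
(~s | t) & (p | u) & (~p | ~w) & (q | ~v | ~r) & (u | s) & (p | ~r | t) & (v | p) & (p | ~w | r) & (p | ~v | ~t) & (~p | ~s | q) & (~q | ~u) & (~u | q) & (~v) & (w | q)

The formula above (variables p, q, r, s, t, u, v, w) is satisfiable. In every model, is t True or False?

True

Suppose t = 0.
Unit clause (~s) forces s = 0.
Unit clause (u) forces u = 1.
Unit clause (~q) forces q = 0.
Now (q) is unsatisfied and unit — conflict.
So every satisfying assignment has t = True.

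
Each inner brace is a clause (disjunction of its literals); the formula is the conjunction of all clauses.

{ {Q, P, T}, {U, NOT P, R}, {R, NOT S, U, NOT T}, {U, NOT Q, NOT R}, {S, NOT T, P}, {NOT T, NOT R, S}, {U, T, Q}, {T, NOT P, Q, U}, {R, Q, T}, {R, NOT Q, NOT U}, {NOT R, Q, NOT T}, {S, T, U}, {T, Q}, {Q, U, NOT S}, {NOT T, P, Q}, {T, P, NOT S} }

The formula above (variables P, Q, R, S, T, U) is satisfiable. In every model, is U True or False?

Suppose U = false.
Suppose P = false.
Suppose Q = true.
The clause (NOT R) is unit, so R = false.
Suppose S = false.
The clause (NOT T) is unit, so T = false.
But (T) is also a unit clause — contradiction.
So S must be the other value — set S = true.
The clause (NOT T) is unit, so T = false.
But (T) is also a unit clause — contradiction.
Neither S = true nor S = false works.
So Q must be the other value — set Q = false.
The clause (T) is unit, so T = true.
But (NOT T) is also a unit clause — contradiction.
Neither Q = true nor Q = false works.
So P must be the other value — set P = true.
The clause (R) is unit, so R = true.
The clause (NOT Q) is unit, so Q = false.
The clause (T) is unit, so T = true.
But (NOT T) is also a unit clause — contradiction.
Neither P = true nor P = false works.
So every satisfying assignment has U = True.

True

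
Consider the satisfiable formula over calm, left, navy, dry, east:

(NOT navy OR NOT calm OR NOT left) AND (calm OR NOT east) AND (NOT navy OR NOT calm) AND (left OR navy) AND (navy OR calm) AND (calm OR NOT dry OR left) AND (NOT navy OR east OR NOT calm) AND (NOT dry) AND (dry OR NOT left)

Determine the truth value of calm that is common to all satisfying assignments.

False

Suppose calm = true.
(NOT navy) alone gives navy = false.
(left) alone gives left = true.
(NOT dry) alone gives dry = false.
Now (dry) is unsatisfied and unit — conflict.
So every satisfying assignment has calm = False.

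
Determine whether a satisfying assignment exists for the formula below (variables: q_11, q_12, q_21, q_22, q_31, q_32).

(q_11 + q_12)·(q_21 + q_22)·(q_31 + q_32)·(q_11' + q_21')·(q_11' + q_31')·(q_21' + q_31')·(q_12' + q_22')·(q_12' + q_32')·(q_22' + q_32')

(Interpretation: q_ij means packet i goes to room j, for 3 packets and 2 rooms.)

Suppose q_11 = 1.
From the singleton clause (q_21'), q_21 = 0.
From the singleton clause (q_22), q_22 = 1.
From the singleton clause (q_31'), q_31 = 0.
From the singleton clause (q_32), q_32 = 1.
That conflicts with the unit clause (q_32').
So q_11 must be the other value — set q_11 = 0.
From the singleton clause (q_12), q_12 = 1.
From the singleton clause (q_22'), q_22 = 0.
From the singleton clause (q_21), q_21 = 1.
From the singleton clause (q_31'), q_31 = 0.
From the singleton clause (q_32), q_32 = 1.
That conflicts with the unit clause (q_32').
Both values of q_11 lead to a conflict.
No assignment satisfies every clause.

No, unsatisfiable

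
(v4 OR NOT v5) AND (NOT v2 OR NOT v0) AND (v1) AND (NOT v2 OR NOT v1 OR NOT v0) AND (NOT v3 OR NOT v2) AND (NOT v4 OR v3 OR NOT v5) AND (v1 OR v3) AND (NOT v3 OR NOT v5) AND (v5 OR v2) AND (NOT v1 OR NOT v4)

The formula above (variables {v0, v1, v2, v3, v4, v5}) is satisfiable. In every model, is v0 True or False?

False

Suppose v0 = true.
Unit clause (NOT v2) forces v2 = false.
Unit clause (v1) forces v1 = true.
Unit clause (v5) forces v5 = true.
Unit clause (v4) forces v4 = true.
That conflicts with the unit clause (NOT v4).
So every satisfying assignment has v0 = False.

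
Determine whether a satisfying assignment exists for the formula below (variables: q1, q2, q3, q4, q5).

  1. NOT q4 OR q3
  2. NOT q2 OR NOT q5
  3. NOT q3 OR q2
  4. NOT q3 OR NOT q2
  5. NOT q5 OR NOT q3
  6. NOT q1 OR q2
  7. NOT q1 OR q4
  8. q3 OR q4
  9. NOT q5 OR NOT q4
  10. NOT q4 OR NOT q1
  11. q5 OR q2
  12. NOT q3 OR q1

No

Try q4 = false.
(NOT q1) alone gives q1 = false.
(q3) alone gives q3 = true.
But (NOT q3) is also a unit clause — contradiction.
So q4 must be the other value — set q4 = true.
(q3) alone gives q3 = true.
(q2) alone gives q2 = true.
But (NOT q2) is also a unit clause — contradiction.
Neither q4 = true nor q4 = false works.
No assignment satisfies every clause.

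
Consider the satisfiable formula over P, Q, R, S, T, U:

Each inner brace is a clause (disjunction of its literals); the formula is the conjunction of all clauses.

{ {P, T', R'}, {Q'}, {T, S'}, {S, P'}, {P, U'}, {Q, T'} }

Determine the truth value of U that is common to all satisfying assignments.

Suppose U = 1.
Unit clause (Q') forces Q = 0.
Unit clause (P) forces P = 1.
Unit clause (S) forces S = 1.
Unit clause (T) forces T = 1.
But (T') is also a unit clause — contradiction.
So every satisfying assignment has U = False.

False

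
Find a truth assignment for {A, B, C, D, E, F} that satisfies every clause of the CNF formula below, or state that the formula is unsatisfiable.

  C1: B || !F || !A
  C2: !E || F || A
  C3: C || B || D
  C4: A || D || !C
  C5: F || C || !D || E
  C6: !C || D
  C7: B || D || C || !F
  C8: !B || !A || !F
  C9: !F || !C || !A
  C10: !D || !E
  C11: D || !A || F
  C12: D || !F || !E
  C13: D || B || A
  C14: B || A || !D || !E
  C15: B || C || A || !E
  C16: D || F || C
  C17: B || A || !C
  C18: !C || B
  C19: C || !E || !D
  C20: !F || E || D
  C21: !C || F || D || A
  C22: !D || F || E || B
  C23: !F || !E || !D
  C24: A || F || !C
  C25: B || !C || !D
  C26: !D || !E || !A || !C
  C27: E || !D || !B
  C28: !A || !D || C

A ↦ false; B ↦ false; C ↦ false; D ↦ true; E ↦ false; F ↦ true

Branch on C: set C = false.
Branch on B: set B = false.
Unit clause (D) forces D = true.
Unit clause (!E) forces E = false.
Unit clause (F) forces F = true.
Unit clause (!A) forces A = false.
Every clause now holds.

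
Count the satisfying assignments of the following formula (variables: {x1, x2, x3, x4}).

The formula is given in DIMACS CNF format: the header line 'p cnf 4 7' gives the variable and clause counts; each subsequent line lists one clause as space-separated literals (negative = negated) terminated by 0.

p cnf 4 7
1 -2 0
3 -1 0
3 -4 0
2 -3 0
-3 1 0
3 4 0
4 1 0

There are 2^4 = 16 truth assignments over (x1, x2, x3, x4).
Split on x1. With x1 = True, the clauses containing x1 are satisfied and ¬x1 drops from the rest; 2 of the 2^3 = 8 assignments to the other variables satisfy what remains.
With x1 = False, by the same count on the reduced clause set, 0 assignments work.
(One model: x1=T, x2=T, x3=T, x4=F.)
Total: 2 + 0 = 2.

2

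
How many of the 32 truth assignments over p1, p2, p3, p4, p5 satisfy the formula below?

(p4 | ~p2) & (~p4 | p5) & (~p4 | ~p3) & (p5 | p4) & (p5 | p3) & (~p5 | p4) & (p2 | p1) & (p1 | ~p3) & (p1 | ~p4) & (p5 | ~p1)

2

There are 2^5 = 32 truth assignments over (p1, p2, p3, p4, p5).
Split on p3. With p3 = 1, the clauses containing p3 are satisfied and ~p3 drops from the rest; 0 of the 2^4 = 16 assignments to the other variables satisfy what remains.
With p3 = 0, by the same count on the reduced clause set, 2 assignments work.
Total: 0 + 2 = 2.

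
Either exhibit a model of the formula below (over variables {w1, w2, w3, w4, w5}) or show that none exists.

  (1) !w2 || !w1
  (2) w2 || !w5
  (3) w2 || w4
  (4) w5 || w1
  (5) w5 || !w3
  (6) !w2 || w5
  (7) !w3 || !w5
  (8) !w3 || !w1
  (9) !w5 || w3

w1: true,  w2: false,  w3: false,  w4: true,  w5: false

Case w2 = false:
Unit clause (!w5) forces w5 = false.
Unit clause (w4) forces w4 = true.
Unit clause (w1) forces w1 = true.
Unit clause (!w3) forces w3 = false.
Every clause now holds.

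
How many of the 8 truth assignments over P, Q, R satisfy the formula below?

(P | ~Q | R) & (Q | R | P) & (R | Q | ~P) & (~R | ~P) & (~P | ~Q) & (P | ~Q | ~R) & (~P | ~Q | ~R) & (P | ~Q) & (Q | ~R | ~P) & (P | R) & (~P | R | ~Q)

1

There are 2^3 = 8 truth assignments over (P, Q, R).
Split on P. With P = 1, the clauses containing P are satisfied and ~P drops from the rest; 0 of the 2^2 = 4 assignments to the other variables satisfy what remains.
With P = 0, by the same count on the reduced clause set, 1 assignment works.
Total: 0 + 1 = 1.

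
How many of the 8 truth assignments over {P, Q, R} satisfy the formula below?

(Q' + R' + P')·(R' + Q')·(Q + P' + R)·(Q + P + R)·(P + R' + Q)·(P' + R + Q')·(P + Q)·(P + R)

1

There are 2^3 = 8 truth assignments over (P, Q, R).
Check each against the 8 clauses (columns in the order P, Q, R):
  F F F  ✗ fails (Q + P + R)
  F F T  ✗ fails (P + R' + Q)
  F T F  ✗ fails (P + R)
  F T T  ✗ fails (R' + Q')
  T F F  ✗ fails (Q + P' + R)
  T F T  ✓ satisfies all
  T T F  ✗ fails (P' + R + Q')
  T T T  ✗ fails (Q' + R' + P')
1 of the 8 rows is a model.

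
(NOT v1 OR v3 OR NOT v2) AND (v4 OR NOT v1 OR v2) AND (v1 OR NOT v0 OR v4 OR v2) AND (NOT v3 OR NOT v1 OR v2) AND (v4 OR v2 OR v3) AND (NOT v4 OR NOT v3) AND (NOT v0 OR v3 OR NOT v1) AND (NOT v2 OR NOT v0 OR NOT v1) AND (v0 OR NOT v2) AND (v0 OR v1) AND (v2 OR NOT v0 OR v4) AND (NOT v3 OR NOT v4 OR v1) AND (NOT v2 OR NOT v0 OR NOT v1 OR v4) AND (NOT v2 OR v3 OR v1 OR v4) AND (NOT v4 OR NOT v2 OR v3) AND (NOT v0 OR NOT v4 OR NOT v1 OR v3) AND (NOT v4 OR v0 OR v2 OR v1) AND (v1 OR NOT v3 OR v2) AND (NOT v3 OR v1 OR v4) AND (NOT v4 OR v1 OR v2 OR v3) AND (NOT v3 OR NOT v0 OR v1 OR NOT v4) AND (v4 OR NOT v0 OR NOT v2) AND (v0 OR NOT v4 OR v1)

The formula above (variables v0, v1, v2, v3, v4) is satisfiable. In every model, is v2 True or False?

False

Suppose v2 = true.
Unit clause (v0) forces v0 = true.
Unit clause (NOT v1) forces v1 = false.
Unit clause (v4) forces v4 = true.
Unit clause (NOT v3) forces v3 = false.
Now (v3) is unsatisfied and unit — conflict.
So every satisfying assignment has v2 = False.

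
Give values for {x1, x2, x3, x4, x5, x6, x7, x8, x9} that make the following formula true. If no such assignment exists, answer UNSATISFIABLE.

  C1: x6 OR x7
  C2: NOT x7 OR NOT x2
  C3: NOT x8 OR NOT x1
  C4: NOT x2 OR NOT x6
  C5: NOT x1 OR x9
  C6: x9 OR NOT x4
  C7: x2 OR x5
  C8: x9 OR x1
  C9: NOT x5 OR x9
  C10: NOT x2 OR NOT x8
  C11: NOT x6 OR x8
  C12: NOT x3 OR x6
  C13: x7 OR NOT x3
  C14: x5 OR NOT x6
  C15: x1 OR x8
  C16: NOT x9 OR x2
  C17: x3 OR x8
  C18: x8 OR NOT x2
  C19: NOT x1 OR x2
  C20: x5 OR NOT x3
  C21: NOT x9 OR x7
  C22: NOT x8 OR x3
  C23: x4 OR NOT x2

UNSATISFIABLE

Case x6 = true:
(NOT x2) alone gives x2 = false.
(x5) alone gives x5 = true.
(x9) alone gives x9 = true.
That conflicts with the unit clause (NOT x9).
So x6 must be the other value — set x6 = false.
(x7) alone gives x7 = true.
(NOT x2) alone gives x2 = false.
(x5) alone gives x5 = true.
(x9) alone gives x9 = true.
That conflicts with the unit clause (NOT x9).
Neither x6 = true nor x6 = false works.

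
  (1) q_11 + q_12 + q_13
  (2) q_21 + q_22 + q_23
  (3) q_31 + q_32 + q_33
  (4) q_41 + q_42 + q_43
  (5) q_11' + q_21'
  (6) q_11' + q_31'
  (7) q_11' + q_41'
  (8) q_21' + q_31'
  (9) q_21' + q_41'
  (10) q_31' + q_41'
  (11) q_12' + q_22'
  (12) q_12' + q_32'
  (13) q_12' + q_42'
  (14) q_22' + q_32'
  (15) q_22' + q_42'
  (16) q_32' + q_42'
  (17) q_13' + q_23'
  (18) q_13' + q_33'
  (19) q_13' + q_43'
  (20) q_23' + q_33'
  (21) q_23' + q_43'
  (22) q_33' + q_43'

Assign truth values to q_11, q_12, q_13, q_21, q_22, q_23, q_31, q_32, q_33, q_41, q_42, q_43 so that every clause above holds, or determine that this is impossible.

Branch on q_11: set q_11 = 0.
Branch on q_12: set q_12 = 1.
The clause (q_22') is unit, so q_22 = 0.
The clause (q_32') is unit, so q_32 = 0.
The clause (q_42') is unit, so q_42 = 0.
Branch on q_21: set q_21 = 1.
The clause (q_31') is unit, so q_31 = 0.
The clause (q_33) is unit, so q_33 = 1.
The clause (q_41') is unit, so q_41 = 0.
The clause (q_43) is unit, so q_43 = 1.
That conflicts with the unit clause (q_43').
Backtrack on q_21: now try q_21 = 0.
The clause (q_23) is unit, so q_23 = 1.
The clause (q_13') is unit, so q_13 = 0.
The clause (q_33') is unit, so q_33 = 0.
The clause (q_31) is unit, so q_31 = 1.
The clause (q_41') is unit, so q_41 = 0.
The clause (q_43) is unit, so q_43 = 1.
That conflicts with the unit clause (q_43').
Both values of q_21 lead to a conflict.
Backtrack on q_12: now try q_12 = 0.
The clause (q_13) is unit, so q_13 = 1.
The clause (q_23') is unit, so q_23 = 0.
The clause (q_33') is unit, so q_33 = 0.
The clause (q_43') is unit, so q_43 = 0.
Branch on q_21: set q_21 = 1.
The clause (q_31') is unit, so q_31 = 0.
The clause (q_32) is unit, so q_32 = 1.
The clause (q_41') is unit, so q_41 = 0.
The clause (q_42) is unit, so q_42 = 1.
That conflicts with the unit clause (q_42').
Backtrack on q_21: now try q_21 = 0.
The clause (q_22) is unit, so q_22 = 1.
The clause (q_32') is unit, so q_32 = 0.
The clause (q_31) is unit, so q_31 = 1.
The clause (q_41') is unit, so q_41 = 0.
The clause (q_42) is unit, so q_42 = 1.
That conflicts with the unit clause (q_42').
Both values of q_21 lead to a conflict.
Both values of q_12 lead to a conflict.
Backtrack on q_11: now try q_11 = 1.
The clause (q_21') is unit, so q_21 = 0.
The clause (q_31') is unit, so q_31 = 0.
The clause (q_41') is unit, so q_41 = 0.
Branch on q_22: set q_22 = 1.
The clause (q_12') is unit, so q_12 = 0.
The clause (q_32') is unit, so q_32 = 0.
The clause (q_33) is unit, so q_33 = 1.
The clause (q_42') is unit, so q_42 = 0.
The clause (q_43) is unit, so q_43 = 1.
That conflicts with the unit clause (q_43').
Backtrack on q_22: now try q_22 = 0.
The clause (q_23) is unit, so q_23 = 1.
The clause (q_13') is unit, so q_13 = 0.
The clause (q_33') is unit, so q_33 = 0.
The clause (q_32) is unit, so q_32 = 1.
The clause (q_12') is unit, so q_12 = 0.
The clause (q_42') is unit, so q_42 = 0.
The clause (q_43) is unit, so q_43 = 1.
That conflicts with the unit clause (q_43').
Both values of q_22 lead to a conflict.
Both values of q_11 lead to a conflict.

UNSATISFIABLE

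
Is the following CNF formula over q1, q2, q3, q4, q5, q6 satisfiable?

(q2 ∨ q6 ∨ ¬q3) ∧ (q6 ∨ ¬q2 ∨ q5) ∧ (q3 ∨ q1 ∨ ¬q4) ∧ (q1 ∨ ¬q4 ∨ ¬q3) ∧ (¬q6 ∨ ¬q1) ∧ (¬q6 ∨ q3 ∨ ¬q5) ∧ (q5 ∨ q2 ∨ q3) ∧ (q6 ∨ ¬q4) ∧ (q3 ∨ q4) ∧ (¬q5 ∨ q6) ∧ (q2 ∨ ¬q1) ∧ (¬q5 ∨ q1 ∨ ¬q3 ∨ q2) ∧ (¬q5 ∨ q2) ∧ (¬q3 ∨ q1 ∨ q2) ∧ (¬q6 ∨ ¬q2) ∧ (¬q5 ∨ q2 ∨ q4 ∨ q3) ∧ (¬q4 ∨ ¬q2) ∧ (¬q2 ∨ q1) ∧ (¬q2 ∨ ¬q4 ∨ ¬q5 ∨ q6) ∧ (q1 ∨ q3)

No

Branch on q6: set q6 = False.
The clause (¬q4) is unit, so q4 = False.
The clause (q3) is unit, so q3 = True.
The clause (q2) is unit, so q2 = True.
The clause (q5) is unit, so q5 = True.
But (¬q5) is also a unit clause — contradiction.
Backtrack on q6: now try q6 = True.
The clause (¬q1) is unit, so q1 = False.
The clause (¬q2) is unit, so q2 = False.
The clause (¬q5) is unit, so q5 = False.
The clause (q3) is unit, so q3 = True.
But (¬q3) is also a unit clause — contradiction.
Both values of q6 lead to a conflict.
No assignment satisfies every clause.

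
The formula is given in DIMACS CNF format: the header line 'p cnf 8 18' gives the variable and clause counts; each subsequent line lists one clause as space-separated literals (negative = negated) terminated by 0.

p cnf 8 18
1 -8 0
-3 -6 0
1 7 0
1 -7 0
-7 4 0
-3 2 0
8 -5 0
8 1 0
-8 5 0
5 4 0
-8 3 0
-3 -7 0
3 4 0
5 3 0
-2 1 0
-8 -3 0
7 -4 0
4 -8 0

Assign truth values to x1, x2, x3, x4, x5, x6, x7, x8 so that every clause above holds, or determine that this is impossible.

Try x1 = True.
Try x3 = False.
(¬x8) alone gives x8 = False.
(¬x5) alone gives x5 = False.
But (x5) is also a unit clause — contradiction.
Backtrack on x3: now try x3 = True.
(¬x6) alone gives x6 = False.
(x2) alone gives x2 = True.
(¬x7) alone gives x7 = False.
(¬x8) alone gives x8 = False.
(¬x5) alone gives x5 = False.
(x4) alone gives x4 = True.
But (¬x4) is also a unit clause — contradiction.
Neither x3 = True nor x3 = False works.
Backtrack on x1: now try x1 = False.
(¬x8) alone gives x8 = False.
But (x8) is also a unit clause — contradiction.
Neither x1 = True nor x1 = False works.

UNSATISFIABLE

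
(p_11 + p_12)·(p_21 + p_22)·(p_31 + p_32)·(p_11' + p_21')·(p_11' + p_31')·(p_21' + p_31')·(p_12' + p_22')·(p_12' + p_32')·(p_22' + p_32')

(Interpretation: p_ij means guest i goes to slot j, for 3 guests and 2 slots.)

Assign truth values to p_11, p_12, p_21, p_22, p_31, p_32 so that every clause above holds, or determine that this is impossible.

UNSATISFIABLE

Branch on p_11: set p_11 = 1.
From the singleton clause (p_21'), p_21 = 0.
From the singleton clause (p_22), p_22 = 1.
From the singleton clause (p_31'), p_31 = 0.
From the singleton clause (p_32), p_32 = 1.
But (p_32') is also a unit clause — contradiction.
So p_11 must be the other value — set p_11 = 0.
From the singleton clause (p_12), p_12 = 1.
From the singleton clause (p_22'), p_22 = 0.
From the singleton clause (p_21), p_21 = 1.
From the singleton clause (p_31'), p_31 = 0.
From the singleton clause (p_32), p_32 = 1.
But (p_32') is also a unit clause — contradiction.
Both values of p_11 lead to a conflict.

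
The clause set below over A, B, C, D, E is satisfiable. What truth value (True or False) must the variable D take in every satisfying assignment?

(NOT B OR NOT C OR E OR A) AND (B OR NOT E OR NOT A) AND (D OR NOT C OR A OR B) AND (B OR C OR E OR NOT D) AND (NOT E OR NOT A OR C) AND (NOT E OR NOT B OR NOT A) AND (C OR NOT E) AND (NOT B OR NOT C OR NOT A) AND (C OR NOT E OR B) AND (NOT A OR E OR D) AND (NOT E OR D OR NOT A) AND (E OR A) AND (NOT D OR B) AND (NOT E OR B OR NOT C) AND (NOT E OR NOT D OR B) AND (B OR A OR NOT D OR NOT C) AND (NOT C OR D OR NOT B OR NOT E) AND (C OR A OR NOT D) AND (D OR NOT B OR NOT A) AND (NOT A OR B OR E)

Suppose D = false.
Case C = true:
Case A = true:
From the singleton clause (NOT B), B = false.
From the singleton clause (NOT E), E = false.
Now (E) is unsatisfied and unit — conflict.
Undo A and try A = false.
From the singleton clause (B), B = true.
From the singleton clause (E), E = true.
Now (NOT E) is unsatisfied and unit — conflict.
Either choice for A ends in contradiction.
Undo C and try C = false.
From the singleton clause (NOT E), E = false.
From the singleton clause (NOT A), A = false.
Now (A) is unsatisfied and unit — conflict.
Either choice for C ends in contradiction.
So every satisfying assignment has D = True.

True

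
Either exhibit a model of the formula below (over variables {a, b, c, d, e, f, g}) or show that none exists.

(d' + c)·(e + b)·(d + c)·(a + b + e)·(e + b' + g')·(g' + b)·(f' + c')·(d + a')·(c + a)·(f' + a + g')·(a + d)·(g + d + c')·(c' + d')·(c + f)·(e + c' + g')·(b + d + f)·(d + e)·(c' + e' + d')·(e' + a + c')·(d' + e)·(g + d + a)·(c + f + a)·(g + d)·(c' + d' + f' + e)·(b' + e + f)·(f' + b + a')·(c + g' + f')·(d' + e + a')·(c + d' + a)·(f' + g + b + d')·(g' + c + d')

Branch on d: set d = 0.
From the singleton clause (c), c = 1.
From the singleton clause (f'), f = 0.
From the singleton clause (a'), a = 0.
That conflicts with the unit clause (a).
Backtrack on d: now try d = 1.
From the singleton clause (c), c = 1.
That conflicts with the unit clause (c').
Both values of d lead to a conflict.

UNSATISFIABLE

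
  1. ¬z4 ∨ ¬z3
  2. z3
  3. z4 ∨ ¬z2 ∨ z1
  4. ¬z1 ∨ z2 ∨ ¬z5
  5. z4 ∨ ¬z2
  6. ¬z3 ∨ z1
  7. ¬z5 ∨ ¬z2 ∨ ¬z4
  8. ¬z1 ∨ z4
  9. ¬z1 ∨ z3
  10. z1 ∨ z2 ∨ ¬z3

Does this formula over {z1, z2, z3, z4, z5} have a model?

Unsatisfiable

The clause (z3) is unit, so z3 = True.
The clause (¬z4) is unit, so z4 = False.
The clause (¬z2) is unit, so z2 = False.
The clause (z1) is unit, so z1 = True.
But (¬z1) is also a unit clause — contradiction.
No assignment satisfies every clause.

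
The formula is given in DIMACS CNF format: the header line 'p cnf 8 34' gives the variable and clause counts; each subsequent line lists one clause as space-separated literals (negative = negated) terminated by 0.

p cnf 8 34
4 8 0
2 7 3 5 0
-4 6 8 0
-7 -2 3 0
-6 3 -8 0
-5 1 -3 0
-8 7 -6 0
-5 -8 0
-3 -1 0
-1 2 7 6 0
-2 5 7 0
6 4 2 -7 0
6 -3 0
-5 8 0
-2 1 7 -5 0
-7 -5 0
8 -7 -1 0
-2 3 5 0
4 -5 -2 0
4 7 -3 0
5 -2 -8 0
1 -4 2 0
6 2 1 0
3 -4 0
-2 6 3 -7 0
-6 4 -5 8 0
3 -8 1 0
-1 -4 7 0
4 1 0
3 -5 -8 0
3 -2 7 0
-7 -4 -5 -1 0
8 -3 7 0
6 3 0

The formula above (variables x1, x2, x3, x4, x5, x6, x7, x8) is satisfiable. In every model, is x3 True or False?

True

Suppose x3 = False.
From the singleton clause (¬x4), x4 = False.
From the singleton clause (x8), x8 = True.
From the singleton clause (¬x6), x6 = False.
But (x6) is also a unit clause — contradiction.
So every satisfying assignment has x3 = True.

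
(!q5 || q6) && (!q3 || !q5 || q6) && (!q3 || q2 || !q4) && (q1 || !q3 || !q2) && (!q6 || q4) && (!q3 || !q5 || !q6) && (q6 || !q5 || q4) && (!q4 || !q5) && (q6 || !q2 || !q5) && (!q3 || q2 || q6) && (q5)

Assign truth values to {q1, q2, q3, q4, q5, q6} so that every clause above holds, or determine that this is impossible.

UNSATISFIABLE

The clause (q5) is unit, so q5 = true.
The clause (q6) is unit, so q6 = true.
The clause (q4) is unit, so q4 = true.
That conflicts with the unit clause (!q4).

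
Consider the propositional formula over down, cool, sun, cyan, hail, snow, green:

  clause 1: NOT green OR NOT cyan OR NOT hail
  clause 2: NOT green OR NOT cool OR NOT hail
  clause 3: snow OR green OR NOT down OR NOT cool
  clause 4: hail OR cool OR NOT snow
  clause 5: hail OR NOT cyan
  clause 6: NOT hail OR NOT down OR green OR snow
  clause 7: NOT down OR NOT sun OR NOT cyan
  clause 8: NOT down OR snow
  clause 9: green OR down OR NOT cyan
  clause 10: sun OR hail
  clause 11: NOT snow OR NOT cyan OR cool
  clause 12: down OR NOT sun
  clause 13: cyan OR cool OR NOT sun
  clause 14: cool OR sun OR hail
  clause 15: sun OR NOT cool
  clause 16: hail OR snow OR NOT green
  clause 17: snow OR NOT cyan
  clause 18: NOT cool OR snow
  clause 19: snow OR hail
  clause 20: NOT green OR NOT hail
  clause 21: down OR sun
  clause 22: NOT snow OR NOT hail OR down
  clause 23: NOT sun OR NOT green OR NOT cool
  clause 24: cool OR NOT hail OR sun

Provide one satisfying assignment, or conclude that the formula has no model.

down ↦ true; cool ↦ true; sun ↦ true; cyan ↦ false; hail ↦ true; snow ↦ true; green ↦ false

Try hail = true.
(NOT green) alone gives green = false.
Try down = true.
(snow) alone gives snow = true.
Try sun = true.
(NOT cyan) alone gives cyan = false.
(cool) alone gives cool = true.
This assignment satisfies each clause.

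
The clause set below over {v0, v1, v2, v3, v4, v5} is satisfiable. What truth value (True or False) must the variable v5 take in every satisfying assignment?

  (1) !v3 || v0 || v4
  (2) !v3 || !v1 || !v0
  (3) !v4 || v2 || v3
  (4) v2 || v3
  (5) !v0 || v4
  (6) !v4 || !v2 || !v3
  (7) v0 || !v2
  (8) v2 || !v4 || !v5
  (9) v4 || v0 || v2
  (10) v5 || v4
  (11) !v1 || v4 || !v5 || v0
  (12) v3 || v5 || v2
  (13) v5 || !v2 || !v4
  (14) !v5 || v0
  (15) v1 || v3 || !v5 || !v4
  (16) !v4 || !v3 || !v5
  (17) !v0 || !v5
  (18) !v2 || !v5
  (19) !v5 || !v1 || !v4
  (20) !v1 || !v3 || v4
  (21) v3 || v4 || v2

Suppose v5 = true.
(v0) alone gives v0 = true.
That conflicts with the unit clause (!v0).
So every satisfying assignment has v5 = False.

False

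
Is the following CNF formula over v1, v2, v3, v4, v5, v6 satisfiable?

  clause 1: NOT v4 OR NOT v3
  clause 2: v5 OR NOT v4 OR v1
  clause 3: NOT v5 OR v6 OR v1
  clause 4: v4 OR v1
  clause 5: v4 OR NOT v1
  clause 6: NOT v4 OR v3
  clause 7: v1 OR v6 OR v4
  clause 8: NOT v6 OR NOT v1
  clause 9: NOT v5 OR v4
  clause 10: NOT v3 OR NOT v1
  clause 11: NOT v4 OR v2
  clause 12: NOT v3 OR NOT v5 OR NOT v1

Unsatisfiable

Branch on v4: set v4 = false.
Unit clause (v1) forces v1 = true.
Now (NOT v1) is unsatisfied and unit — conflict.
So v4 must be the other value — set v4 = true.
Unit clause (NOT v3) forces v3 = false.
Now (v3) is unsatisfied and unit — conflict.
Neither v4 = true nor v4 = false works.
No assignment satisfies every clause.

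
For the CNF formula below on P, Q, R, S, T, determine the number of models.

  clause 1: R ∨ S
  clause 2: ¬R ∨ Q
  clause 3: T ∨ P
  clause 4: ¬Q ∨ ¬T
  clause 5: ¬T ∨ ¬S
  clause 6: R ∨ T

2

There are 2^5 = 32 truth assignments over (P, Q, R, S, T).
Split on Q. With Q = True, the clauses containing Q are satisfied and ¬Q drops from the rest; 2 of the 2^4 = 16 assignments to the other variables satisfy what remains.
With Q = False, by the same count on the reduced clause set, 0 assignments work.
Total: 2 + 0 = 2.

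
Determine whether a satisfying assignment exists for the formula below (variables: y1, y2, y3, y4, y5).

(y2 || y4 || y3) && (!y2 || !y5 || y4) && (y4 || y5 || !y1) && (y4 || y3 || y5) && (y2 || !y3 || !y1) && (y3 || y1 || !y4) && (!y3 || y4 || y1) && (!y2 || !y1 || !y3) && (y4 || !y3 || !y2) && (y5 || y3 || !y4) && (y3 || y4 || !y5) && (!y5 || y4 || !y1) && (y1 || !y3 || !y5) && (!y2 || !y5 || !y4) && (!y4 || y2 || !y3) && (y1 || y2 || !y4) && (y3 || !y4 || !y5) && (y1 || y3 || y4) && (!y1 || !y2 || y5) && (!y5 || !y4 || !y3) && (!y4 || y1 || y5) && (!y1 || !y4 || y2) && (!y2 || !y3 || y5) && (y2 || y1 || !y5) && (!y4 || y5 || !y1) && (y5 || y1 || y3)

No, unsatisfiable

Branch on y2: set y2 = true.
Branch on y5: set y5 = false.
Unit clause (!y1) forces y1 = false.
Unit clause (!y4) forces y4 = false.
Unit clause (y3) forces y3 = true.
But (!y3) is also a unit clause — contradiction.
So y5 must be the other value — set y5 = true.
Unit clause (y4) forces y4 = true.
But (!y4) is also a unit clause — contradiction.
Both values of y5 lead to a conflict.
So y2 must be the other value — set y2 = false.
Branch on y4: set y4 = true.
Unit clause (!y3) forces y3 = false.
Unit clause (y1) forces y1 = true.
But (!y1) is also a unit clause — contradiction.
So y4 must be the other value — set y4 = false.
Unit clause (y3) forces y3 = true.
Unit clause (!y1) forces y1 = false.
But (y1) is also a unit clause — contradiction.
Both values of y4 lead to a conflict.
Both values of y2 lead to a conflict.
No assignment satisfies every clause.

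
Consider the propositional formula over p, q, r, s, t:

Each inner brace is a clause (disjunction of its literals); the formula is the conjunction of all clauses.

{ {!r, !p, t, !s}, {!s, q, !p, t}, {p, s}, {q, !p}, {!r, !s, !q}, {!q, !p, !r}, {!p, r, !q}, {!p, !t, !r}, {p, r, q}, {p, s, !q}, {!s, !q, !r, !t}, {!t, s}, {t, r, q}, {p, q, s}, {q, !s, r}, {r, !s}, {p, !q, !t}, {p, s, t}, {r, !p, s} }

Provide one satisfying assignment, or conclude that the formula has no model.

p: false,  q: false,  r: true,  s: true,  t: false

Suppose p = false.
From the singleton clause (s), s = true.
From the singleton clause (r), r = true.
From the singleton clause (!q), q = false.
All clauses hold; t can take either value.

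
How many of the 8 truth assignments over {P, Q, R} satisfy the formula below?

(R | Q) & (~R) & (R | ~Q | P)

There are 2^3 = 8 truth assignments over (P, Q, R).
Split on Q. With Q = 1, the clauses containing Q are satisfied and ~Q drops from the rest; 1 of the 2^2 = 4 assignments to the other variables satisfy what remains.
With Q = 0, by the same count on the reduced clause set, 0 assignments work.
(One model: P=T, Q=T, R=F.)
Total: 1 + 0 = 1.

1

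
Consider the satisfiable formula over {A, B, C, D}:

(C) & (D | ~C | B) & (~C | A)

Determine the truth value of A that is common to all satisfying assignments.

Suppose A = 0.
From the singleton clause (C), C = 1.
Now (~C) is unsatisfied and unit — conflict.
So every satisfying assignment has A = True.

True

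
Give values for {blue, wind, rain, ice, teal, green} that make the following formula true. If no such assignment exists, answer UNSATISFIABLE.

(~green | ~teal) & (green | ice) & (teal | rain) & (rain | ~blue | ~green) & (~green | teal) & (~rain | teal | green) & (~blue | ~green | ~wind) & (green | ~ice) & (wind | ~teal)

UNSATISFIABLE

Case green = 0:
(ice) alone gives ice = 1.
Now (~ice) is unsatisfied and unit — conflict.
Undo green and try green = 1.
(~teal) alone gives teal = 0.
Now (teal) is unsatisfied and unit — conflict.
Both values of green lead to a conflict.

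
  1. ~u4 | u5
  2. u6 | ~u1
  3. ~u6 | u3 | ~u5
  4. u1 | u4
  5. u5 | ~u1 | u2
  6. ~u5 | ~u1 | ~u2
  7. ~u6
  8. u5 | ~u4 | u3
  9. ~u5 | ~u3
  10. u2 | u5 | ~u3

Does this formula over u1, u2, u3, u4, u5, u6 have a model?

Satisfiable

The clause (~u6) is unit, so u6 = 0.
The clause (~u1) is unit, so u1 = 0.
The clause (u4) is unit, so u4 = 1.
The clause (u5) is unit, so u5 = 1.
The clause (~u3) is unit, so u3 = 0.
Every clause is now satisfied; u2 is unconstrained.
A satisfying assignment: u1 ↦ 0; u2 ↦ 0; u3 ↦ 0; u4 ↦ 1; u5 ↦ 1; u6 ↦ 0.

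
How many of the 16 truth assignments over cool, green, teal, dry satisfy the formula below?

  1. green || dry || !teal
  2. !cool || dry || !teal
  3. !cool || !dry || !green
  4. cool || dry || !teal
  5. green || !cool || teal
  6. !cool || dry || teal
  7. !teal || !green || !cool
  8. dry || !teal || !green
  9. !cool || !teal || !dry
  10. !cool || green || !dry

6

There are 2^4 = 16 truth assignments over (cool, green, teal, dry).
Split on green. With green = true, the clauses containing green are satisfied and !green drops from the rest; 3 of the 2^3 = 8 assignments to the other variables satisfy what remains.
With green = false, by the same count on the reduced clause set, 3 assignments work.
Total: 3 + 3 = 6.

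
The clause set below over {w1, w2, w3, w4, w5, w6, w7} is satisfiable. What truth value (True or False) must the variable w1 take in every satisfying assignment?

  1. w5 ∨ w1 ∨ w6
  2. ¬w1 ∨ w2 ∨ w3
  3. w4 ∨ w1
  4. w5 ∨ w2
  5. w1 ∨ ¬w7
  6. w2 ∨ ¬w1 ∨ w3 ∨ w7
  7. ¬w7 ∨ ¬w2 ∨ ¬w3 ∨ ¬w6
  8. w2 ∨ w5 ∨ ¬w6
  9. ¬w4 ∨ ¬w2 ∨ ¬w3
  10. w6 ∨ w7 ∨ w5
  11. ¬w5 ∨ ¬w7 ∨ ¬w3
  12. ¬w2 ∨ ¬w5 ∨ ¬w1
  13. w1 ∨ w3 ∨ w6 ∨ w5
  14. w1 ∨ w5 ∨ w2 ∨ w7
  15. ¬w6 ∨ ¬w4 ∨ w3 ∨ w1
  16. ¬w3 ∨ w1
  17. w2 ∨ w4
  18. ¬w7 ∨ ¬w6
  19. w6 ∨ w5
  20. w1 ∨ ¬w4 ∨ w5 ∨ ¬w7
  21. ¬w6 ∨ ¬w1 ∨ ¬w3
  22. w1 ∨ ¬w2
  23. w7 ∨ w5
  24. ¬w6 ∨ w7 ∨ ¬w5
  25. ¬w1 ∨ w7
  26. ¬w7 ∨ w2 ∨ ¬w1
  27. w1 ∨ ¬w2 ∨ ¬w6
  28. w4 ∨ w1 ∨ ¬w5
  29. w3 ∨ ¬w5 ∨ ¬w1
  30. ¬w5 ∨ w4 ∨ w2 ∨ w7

False

Suppose w1 = True.
Unit clause (w7) forces w7 = True.
Unit clause (¬w6) forces w6 = False.
Unit clause (w5) forces w5 = True.
Unit clause (¬w3) forces w3 = False.
That conflicts with the unit clause (w3).
So every satisfying assignment has w1 = False.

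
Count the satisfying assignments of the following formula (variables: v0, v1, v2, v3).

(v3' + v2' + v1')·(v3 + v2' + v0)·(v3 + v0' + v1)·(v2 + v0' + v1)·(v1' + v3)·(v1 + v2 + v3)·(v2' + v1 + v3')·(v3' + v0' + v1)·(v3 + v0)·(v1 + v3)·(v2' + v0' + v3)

There are 2^4 = 16 truth assignments over (v0, v1, v2, v3).
Check each against the 11 clauses (columns in the order v0, v1, v2, v3):
  F F F F  ✗ fails (v1 + v2 + v3)
  F F F T  ✓ satisfies all
  F F T F  ✗ fails (v3 + v2' + v0)
  F F T T  ✗ fails (v2' + v1 + v3')
  F T F F  ✗ fails (v1' + v3)
  F T F T  ✓ satisfies all
  F T T F  ✗ fails (v3 + v2' + v0)
  F T T T  ✗ fails (v3' + v2' + v1')
  T F F F  ✗ fails (v3 + v0' + v1)
  T F F T  ✗ fails (v2 + v0' + v1)
  T F T F  ✗ fails (v3 + v0' + v1)
  T F T T  ✗ fails (v2' + v1 + v3')
  T T F F  ✗ fails (v1' + v3)
  T T F T  ✓ satisfies all
  T T T F  ✗ fails (v1' + v3)
  T T T T  ✗ fails (v3' + v2' + v1')
3 of the 16 rows are models.

3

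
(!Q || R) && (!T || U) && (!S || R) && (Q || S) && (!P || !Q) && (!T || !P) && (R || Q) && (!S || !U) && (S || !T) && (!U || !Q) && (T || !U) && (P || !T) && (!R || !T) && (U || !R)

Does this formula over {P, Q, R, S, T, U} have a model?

Unsatisfiable

Case Q = false:
Unit clause (S) forces S = true.
Unit clause (R) forces R = true.
Unit clause (!U) forces U = false.
But (U) is also a unit clause — contradiction.
Backtrack on Q: now try Q = true.
Unit clause (R) forces R = true.
Unit clause (!P) forces P = false.
Unit clause (!U) forces U = false.
But (U) is also a unit clause — contradiction.
Either choice for Q ends in contradiction.
No assignment satisfies every clause.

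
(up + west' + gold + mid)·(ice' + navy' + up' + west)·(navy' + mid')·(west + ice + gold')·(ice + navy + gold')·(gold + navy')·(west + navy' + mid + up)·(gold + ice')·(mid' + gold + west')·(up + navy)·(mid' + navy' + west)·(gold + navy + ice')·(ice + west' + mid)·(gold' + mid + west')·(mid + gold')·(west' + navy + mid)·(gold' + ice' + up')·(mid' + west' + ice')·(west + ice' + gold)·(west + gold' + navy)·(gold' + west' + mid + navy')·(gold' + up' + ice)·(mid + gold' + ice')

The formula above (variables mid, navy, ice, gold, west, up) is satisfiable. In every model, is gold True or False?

False

Suppose gold = 1.
From the singleton clause (mid), mid = 1.
From the singleton clause (navy'), navy = 0.
From the singleton clause (ice), ice = 1.
From the singleton clause (up), up = 1.
Now (up') is unsatisfied and unit — conflict.
So every satisfying assignment has gold = False.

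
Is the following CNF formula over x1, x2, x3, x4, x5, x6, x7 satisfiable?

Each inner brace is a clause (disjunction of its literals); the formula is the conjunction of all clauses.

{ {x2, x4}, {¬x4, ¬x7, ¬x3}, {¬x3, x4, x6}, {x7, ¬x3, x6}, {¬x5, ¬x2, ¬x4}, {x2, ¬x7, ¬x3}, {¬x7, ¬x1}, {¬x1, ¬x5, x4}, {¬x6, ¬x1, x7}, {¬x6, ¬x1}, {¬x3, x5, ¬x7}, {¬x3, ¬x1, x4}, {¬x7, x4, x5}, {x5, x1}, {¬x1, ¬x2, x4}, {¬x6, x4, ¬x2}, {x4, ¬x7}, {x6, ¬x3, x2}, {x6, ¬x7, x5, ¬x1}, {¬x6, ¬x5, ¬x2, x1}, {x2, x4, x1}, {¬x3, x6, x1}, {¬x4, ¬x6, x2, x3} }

Yes, satisfiable

Branch on x2: set x2 = False.
The clause (x4) is unit, so x4 = True.
Branch on x7: set x7 = True.
The clause (¬x3) is unit, so x3 = False.
The clause (¬x1) is unit, so x1 = False.
The clause (x5) is unit, so x5 = True.
The clause (¬x6) is unit, so x6 = False.
This assignment satisfies each clause.
A satisfying assignment: x1 ↦ False; x2 ↦ False; x3 ↦ False; x4 ↦ True; x5 ↦ True; x6 ↦ False; x7 ↦ True.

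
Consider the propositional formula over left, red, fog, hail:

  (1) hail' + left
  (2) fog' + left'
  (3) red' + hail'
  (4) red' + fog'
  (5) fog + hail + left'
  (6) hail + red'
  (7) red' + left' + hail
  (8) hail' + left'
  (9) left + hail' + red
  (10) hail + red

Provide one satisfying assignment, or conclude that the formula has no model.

Try hail = 0.
The clause (red') is unit, so red = 0.
That conflicts with the unit clause (red).
Backtrack on hail: now try hail = 1.
The clause (left) is unit, so left = 1.
That conflicts with the unit clause (left').
Neither hail = 1 nor hail = 0 works.

UNSATISFIABLE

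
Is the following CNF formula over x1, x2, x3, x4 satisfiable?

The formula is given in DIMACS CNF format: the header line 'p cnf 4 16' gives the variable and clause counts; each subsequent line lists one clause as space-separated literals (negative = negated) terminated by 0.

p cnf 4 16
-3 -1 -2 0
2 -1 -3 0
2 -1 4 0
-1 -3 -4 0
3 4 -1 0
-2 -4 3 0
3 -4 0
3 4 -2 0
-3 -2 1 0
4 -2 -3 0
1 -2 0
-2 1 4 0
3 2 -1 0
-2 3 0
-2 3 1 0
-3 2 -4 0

Try x3 = True.
Try x1 = False.
Unit clause (¬x2) forces x2 = False.
Unit clause (¬x4) forces x4 = False.
This assignment satisfies each clause.
A satisfying assignment: x1 ↦ False, x2 ↦ False, x3 ↦ True, x4 ↦ False.

Yes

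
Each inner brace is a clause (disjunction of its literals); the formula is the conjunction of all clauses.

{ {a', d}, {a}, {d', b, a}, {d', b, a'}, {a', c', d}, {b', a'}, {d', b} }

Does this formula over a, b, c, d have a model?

Unit clause (a) forces a = 1.
Unit clause (d) forces d = 1.
Unit clause (b) forces b = 1.
Now (b') is unsatisfied and unit — conflict.
No assignment satisfies every clause.

No, unsatisfiable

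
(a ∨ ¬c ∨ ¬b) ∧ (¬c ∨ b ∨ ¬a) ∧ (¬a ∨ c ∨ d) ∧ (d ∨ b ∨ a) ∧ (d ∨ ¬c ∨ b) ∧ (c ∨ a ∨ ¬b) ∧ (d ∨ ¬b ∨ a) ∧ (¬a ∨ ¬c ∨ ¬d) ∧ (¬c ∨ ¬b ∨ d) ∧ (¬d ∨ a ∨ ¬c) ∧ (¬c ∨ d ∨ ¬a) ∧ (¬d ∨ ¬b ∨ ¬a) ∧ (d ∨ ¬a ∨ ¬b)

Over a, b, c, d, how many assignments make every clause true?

2

There are 2^4 = 16 truth assignments over (a, b, c, d).
Split on a. With a = True, the clauses containing a are satisfied and ¬a drops from the rest; 1 of the 2^3 = 8 assignments to the other variables satisfy what remains.
With a = False, by the same count on the reduced clause set, 1 assignment works.
Total: 1 + 1 = 2.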